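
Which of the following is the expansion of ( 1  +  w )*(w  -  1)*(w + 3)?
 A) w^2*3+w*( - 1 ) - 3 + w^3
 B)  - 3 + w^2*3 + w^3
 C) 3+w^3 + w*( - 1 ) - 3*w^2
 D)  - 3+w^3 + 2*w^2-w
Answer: A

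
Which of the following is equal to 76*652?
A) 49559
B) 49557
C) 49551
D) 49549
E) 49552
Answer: E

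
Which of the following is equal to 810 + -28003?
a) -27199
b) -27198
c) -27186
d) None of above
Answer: d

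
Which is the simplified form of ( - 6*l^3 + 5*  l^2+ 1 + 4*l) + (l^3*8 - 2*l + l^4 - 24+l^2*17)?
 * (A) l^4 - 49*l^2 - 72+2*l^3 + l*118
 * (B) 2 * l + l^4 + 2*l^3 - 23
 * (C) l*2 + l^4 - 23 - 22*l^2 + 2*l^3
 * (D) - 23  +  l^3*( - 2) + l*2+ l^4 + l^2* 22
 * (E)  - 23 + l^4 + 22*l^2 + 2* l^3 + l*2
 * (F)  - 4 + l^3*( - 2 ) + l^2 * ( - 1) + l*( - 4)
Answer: E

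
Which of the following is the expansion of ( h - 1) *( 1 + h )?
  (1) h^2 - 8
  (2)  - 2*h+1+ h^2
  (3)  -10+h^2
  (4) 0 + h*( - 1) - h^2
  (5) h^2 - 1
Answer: 5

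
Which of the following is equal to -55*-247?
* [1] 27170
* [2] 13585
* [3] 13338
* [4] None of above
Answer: 2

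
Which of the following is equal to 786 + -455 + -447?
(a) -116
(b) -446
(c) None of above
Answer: a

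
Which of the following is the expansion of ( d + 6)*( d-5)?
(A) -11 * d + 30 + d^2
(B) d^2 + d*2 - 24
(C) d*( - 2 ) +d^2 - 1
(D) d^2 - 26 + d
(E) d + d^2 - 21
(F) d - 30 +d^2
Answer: F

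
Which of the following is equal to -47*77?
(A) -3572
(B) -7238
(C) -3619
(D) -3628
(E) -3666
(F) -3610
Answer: C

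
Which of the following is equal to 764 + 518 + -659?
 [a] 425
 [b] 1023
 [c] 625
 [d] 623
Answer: d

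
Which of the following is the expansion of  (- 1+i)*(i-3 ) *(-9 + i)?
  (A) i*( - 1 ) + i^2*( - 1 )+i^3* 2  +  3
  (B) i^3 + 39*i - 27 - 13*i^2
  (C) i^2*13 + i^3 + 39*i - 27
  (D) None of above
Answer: B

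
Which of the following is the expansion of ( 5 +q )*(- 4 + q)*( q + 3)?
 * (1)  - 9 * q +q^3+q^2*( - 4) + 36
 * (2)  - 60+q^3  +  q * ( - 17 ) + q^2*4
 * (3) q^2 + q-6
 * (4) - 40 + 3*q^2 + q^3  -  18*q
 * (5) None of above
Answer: 2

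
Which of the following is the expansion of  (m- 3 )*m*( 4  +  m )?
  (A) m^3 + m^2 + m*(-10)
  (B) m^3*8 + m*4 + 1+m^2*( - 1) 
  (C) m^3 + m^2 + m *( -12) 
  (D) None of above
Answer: C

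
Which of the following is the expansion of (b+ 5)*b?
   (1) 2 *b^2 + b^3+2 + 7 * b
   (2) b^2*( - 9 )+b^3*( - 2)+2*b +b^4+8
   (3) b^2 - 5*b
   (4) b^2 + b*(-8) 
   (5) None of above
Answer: 5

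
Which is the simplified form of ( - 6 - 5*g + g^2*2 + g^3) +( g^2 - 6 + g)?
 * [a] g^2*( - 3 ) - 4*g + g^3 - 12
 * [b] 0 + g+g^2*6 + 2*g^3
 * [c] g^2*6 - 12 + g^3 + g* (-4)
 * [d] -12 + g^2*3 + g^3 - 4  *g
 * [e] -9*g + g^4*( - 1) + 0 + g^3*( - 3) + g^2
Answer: d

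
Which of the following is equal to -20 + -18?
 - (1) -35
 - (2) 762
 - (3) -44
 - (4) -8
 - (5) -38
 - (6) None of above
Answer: 5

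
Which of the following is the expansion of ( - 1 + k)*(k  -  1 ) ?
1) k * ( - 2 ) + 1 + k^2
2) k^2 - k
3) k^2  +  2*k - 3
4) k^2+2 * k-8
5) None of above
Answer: 1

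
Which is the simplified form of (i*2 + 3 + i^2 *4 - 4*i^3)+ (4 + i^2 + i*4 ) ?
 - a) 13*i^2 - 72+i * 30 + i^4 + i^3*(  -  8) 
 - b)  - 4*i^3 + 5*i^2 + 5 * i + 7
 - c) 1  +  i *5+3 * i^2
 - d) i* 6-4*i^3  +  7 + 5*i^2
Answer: d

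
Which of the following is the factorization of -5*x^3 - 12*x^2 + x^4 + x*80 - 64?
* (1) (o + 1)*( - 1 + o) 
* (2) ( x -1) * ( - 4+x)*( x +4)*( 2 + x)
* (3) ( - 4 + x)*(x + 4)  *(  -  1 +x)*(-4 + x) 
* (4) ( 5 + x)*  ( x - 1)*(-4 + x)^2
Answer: 3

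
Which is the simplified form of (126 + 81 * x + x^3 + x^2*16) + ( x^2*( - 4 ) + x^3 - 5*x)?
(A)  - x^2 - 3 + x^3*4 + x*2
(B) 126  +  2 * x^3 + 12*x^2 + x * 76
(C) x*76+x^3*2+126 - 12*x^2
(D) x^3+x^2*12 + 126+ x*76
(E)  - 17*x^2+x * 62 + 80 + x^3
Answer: B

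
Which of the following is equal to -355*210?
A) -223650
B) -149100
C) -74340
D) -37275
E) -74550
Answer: E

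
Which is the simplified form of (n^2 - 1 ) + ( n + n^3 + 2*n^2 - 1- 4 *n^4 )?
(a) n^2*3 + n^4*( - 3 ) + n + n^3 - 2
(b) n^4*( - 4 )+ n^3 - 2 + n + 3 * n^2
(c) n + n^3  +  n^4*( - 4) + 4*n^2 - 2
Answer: b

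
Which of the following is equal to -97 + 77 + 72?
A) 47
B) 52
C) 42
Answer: B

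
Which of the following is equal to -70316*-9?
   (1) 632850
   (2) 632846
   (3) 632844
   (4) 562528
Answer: 3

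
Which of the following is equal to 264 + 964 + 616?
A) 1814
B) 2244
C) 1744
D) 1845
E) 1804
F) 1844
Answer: F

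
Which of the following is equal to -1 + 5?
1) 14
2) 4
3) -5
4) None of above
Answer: 2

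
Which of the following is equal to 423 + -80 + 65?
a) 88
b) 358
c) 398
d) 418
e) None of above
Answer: e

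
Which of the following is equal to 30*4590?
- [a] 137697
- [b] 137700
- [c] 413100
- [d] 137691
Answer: b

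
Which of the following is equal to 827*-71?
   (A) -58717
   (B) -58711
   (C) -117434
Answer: A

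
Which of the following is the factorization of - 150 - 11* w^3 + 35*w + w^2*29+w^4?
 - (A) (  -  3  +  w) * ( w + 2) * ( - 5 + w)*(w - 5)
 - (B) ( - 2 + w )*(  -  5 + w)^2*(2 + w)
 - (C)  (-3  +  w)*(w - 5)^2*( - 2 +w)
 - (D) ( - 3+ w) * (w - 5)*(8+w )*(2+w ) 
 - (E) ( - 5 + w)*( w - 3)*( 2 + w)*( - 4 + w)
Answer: A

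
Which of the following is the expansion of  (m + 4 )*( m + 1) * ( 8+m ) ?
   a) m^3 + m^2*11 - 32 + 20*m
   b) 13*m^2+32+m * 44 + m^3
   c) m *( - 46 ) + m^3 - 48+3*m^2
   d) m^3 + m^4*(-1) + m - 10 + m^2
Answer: b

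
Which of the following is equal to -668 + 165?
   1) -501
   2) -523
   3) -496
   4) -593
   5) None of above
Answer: 5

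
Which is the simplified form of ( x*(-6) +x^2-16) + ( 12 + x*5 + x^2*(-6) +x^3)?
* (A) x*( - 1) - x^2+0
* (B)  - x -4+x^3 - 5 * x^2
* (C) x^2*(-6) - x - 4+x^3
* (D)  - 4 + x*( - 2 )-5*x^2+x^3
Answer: B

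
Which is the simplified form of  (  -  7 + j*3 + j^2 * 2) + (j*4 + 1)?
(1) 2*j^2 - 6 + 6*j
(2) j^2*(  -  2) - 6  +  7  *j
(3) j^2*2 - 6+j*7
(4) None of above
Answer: 3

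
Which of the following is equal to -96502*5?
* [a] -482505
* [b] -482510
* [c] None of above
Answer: b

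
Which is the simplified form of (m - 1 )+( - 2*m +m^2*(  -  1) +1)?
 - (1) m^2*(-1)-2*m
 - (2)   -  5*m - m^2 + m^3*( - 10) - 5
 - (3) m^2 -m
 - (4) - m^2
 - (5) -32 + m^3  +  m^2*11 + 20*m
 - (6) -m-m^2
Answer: 6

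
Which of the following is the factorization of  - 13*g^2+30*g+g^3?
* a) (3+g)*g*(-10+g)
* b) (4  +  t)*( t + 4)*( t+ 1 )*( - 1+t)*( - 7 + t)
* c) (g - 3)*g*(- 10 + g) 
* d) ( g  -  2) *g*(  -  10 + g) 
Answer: c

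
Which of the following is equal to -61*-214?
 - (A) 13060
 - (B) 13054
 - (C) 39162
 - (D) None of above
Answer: B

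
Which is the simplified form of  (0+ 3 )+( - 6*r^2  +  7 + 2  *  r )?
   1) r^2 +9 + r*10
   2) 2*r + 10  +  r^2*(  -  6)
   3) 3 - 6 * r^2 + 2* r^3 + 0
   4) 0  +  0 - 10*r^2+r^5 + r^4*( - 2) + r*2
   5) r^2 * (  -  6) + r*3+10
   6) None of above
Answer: 2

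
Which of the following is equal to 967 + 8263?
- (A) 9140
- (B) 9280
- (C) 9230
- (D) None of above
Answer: C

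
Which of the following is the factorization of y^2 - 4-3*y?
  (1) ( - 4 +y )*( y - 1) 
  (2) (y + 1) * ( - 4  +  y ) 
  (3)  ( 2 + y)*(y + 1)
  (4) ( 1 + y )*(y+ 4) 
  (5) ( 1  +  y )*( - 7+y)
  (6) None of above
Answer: 2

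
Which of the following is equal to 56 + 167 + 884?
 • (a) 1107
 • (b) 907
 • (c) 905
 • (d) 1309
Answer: a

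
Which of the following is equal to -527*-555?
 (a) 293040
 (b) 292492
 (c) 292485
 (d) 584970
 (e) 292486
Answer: c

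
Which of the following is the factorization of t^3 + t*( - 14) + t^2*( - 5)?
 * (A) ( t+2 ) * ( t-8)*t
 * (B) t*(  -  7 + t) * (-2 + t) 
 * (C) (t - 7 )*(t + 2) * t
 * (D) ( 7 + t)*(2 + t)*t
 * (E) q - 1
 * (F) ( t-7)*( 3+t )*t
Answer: C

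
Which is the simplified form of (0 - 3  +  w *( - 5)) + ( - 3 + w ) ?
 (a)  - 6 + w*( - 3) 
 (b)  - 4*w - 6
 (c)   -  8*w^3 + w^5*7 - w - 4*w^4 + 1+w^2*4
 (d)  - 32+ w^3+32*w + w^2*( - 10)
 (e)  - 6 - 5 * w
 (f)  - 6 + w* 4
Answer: b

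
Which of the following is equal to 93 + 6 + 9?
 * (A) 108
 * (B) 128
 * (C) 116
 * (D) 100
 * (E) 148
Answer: A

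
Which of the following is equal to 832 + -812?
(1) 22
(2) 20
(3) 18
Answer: 2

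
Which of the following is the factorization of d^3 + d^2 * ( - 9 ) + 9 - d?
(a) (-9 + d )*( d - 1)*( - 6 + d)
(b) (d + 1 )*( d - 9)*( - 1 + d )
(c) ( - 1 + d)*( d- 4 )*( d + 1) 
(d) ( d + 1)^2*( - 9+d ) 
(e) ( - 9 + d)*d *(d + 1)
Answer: b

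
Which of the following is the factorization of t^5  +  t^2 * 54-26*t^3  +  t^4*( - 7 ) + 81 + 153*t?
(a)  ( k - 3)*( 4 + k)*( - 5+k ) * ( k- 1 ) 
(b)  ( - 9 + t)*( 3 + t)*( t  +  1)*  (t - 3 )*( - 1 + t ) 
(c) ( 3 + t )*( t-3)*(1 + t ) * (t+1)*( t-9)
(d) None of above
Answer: c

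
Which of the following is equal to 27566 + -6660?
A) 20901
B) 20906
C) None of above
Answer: B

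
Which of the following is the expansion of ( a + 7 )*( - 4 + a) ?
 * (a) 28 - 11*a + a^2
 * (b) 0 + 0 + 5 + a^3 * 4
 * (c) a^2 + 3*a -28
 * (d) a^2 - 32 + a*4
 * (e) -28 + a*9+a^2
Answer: c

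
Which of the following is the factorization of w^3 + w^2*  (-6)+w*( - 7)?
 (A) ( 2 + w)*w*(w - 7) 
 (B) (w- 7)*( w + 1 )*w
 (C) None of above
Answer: B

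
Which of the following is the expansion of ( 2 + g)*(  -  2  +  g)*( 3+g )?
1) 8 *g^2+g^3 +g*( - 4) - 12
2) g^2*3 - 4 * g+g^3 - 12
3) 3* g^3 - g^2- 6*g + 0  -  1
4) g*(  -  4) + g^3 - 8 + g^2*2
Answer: 2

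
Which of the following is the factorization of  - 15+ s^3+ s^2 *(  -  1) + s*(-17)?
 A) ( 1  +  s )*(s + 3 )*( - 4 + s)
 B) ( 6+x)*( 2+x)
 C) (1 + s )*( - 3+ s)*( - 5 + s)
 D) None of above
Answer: D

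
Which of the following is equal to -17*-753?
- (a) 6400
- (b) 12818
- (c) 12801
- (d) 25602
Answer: c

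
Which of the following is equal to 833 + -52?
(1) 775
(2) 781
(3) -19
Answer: 2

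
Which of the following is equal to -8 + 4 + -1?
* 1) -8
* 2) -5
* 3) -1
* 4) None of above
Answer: 2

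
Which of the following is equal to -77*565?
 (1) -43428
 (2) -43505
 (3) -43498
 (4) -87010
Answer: 2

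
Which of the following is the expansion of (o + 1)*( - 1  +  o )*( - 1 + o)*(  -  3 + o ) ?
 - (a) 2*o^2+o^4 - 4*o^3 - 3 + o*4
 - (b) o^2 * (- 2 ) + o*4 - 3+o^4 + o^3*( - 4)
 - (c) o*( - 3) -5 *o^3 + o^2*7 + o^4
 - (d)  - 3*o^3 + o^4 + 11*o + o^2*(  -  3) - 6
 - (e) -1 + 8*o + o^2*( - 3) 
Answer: a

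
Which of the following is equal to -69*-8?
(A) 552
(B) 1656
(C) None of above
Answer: A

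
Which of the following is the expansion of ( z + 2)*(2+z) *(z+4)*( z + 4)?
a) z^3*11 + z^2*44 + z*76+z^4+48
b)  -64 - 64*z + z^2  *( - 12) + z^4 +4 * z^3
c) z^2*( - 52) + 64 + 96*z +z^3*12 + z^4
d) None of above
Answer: d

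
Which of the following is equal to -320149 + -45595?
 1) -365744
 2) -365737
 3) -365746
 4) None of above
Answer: 1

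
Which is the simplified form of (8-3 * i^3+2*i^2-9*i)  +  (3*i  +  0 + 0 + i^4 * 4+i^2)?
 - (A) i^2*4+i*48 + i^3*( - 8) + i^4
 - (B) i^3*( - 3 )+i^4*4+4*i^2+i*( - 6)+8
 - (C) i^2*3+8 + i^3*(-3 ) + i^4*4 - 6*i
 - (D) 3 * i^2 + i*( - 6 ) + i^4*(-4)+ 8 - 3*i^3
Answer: C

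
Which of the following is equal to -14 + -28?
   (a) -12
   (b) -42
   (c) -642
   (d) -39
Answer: b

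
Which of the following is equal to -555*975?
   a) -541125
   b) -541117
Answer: a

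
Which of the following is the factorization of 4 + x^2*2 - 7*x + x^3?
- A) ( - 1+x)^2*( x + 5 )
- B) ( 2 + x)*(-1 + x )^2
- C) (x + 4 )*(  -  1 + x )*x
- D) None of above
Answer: D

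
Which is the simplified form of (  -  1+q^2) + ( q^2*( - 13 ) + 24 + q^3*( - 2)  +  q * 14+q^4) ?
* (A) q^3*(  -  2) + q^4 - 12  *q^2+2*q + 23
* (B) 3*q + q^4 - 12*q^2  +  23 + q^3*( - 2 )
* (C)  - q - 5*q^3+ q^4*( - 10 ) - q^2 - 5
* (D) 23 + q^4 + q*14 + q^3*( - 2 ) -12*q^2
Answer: D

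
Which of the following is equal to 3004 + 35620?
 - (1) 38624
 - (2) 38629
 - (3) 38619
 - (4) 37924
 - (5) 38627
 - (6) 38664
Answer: 1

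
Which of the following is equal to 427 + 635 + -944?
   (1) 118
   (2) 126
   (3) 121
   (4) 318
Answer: 1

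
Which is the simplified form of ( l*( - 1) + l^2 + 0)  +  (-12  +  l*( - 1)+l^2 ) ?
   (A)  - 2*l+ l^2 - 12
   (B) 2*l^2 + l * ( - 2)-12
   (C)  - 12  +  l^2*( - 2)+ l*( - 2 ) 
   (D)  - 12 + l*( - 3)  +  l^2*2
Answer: B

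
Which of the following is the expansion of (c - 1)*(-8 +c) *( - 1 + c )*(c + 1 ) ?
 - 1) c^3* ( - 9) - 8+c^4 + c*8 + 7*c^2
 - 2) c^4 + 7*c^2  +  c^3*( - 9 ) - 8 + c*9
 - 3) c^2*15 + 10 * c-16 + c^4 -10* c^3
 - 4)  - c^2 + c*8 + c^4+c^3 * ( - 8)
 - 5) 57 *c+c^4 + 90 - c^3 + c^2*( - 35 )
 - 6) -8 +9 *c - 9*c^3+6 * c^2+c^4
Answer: 2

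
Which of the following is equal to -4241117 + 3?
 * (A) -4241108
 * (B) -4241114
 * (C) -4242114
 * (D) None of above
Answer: B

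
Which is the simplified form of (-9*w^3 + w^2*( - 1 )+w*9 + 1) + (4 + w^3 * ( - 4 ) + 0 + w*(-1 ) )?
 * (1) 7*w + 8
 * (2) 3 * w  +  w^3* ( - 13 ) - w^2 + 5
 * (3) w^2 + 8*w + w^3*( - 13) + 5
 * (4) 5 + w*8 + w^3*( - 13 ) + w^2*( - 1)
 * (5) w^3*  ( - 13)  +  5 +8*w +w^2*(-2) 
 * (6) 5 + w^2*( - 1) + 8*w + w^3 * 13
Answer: 4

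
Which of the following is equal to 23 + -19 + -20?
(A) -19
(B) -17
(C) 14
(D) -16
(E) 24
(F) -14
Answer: D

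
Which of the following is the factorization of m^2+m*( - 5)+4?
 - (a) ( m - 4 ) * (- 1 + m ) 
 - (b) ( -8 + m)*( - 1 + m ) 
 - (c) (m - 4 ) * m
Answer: a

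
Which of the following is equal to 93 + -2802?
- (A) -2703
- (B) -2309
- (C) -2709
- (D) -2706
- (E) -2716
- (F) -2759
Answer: C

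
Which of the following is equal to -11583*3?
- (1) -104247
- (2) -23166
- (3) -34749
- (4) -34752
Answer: 3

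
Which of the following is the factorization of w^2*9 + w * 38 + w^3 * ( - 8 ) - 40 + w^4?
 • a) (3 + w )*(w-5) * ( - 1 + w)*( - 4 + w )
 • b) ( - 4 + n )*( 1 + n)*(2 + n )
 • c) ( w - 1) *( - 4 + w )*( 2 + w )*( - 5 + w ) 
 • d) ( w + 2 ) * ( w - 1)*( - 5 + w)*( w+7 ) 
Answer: c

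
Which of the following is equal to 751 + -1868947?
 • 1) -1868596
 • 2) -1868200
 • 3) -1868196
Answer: 3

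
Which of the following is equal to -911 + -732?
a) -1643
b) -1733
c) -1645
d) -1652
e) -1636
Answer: a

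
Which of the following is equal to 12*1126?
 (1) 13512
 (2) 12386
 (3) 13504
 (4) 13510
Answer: 1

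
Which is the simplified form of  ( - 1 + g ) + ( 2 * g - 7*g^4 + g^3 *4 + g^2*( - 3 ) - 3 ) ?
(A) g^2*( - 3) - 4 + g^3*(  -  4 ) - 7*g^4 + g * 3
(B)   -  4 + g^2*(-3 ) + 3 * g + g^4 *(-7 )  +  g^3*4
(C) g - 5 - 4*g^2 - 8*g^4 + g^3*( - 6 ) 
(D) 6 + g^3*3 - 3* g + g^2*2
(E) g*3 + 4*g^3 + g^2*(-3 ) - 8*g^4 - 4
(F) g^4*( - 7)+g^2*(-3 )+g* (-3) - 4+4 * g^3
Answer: B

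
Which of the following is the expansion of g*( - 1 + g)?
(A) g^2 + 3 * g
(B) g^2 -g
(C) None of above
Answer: B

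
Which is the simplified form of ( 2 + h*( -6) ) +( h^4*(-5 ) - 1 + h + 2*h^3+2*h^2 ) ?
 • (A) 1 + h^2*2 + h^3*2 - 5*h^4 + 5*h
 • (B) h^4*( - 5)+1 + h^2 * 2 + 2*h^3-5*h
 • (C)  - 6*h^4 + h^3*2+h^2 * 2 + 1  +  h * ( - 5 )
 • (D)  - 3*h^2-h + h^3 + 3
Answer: B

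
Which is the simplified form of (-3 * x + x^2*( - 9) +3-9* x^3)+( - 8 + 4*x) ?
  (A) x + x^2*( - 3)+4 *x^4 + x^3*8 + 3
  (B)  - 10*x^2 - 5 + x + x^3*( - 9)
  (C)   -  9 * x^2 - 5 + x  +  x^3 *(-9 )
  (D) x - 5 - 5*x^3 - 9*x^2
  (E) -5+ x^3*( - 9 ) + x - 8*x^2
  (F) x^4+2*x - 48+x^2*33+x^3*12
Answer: C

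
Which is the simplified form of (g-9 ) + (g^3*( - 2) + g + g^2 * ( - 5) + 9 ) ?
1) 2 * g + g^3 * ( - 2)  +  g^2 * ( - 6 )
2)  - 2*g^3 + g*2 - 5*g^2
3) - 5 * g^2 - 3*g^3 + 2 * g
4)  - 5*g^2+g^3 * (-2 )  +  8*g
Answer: 2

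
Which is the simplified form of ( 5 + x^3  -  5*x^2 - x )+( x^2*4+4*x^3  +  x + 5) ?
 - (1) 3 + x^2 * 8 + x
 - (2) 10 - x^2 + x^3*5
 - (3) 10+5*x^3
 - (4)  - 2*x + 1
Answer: 2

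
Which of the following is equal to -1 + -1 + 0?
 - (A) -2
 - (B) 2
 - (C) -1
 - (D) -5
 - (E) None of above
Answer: A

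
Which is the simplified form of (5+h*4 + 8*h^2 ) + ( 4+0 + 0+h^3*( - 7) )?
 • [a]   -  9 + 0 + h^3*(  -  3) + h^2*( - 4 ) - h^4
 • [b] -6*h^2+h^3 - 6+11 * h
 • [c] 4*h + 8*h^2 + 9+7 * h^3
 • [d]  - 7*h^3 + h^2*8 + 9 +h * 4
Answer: d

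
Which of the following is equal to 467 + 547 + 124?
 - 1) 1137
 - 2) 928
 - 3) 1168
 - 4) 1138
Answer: 4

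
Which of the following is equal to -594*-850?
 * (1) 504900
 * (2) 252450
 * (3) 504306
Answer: 1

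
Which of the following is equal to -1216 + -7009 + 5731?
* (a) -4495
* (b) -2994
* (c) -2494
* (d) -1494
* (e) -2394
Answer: c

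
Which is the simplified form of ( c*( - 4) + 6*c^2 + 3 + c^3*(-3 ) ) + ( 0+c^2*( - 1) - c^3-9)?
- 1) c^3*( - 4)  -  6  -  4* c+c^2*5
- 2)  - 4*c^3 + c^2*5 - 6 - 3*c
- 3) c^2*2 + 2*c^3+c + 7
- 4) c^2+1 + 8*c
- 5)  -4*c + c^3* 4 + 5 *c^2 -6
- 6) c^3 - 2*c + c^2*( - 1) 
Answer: 1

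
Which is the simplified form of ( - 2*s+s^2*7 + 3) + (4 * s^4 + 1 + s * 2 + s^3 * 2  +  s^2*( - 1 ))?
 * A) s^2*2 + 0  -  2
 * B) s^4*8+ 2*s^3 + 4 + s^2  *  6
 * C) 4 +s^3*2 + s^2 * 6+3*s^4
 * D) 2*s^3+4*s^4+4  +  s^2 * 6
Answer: D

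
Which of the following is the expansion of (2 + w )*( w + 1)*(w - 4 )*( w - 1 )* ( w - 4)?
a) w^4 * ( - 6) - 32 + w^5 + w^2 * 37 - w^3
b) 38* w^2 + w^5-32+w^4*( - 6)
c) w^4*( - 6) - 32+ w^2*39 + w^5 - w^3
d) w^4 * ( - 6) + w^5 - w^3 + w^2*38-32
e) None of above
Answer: d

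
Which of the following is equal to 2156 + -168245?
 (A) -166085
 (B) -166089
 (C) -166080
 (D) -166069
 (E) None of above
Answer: B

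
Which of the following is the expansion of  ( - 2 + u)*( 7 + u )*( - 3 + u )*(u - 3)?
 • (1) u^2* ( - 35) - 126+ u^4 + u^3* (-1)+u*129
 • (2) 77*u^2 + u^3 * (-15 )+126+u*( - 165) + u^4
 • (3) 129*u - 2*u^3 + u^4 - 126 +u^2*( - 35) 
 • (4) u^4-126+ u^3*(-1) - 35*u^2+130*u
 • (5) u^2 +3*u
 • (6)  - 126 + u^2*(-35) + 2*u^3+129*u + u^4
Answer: 1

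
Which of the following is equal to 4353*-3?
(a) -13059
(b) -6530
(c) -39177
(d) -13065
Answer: a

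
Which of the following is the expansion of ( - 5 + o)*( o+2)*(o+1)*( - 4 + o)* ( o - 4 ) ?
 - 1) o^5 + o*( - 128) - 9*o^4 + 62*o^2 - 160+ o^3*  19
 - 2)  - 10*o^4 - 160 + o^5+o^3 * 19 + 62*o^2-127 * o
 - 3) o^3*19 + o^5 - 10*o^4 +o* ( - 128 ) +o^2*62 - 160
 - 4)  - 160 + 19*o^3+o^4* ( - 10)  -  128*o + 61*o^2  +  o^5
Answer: 3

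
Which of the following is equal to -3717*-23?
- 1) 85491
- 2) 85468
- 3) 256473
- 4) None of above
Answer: 1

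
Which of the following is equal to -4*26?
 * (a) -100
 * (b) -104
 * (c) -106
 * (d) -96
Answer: b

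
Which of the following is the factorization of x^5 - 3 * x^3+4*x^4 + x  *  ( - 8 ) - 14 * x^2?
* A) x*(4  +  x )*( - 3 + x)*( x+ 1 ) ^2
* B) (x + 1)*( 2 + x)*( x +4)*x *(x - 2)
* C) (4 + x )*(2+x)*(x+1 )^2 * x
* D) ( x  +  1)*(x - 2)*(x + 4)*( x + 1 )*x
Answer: D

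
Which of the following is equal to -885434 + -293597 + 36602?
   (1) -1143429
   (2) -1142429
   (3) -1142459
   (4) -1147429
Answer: 2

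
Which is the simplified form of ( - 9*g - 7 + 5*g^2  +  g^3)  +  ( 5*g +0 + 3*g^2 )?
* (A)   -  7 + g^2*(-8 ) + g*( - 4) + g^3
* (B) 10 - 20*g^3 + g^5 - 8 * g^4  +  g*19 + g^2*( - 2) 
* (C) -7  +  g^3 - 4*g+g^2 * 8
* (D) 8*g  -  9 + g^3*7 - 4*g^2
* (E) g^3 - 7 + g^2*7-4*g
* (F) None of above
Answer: C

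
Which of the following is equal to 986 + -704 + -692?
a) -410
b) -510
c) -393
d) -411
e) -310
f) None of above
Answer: a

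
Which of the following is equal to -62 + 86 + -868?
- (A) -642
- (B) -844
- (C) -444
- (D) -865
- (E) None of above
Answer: B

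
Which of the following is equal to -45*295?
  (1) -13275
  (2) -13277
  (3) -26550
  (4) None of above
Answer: 1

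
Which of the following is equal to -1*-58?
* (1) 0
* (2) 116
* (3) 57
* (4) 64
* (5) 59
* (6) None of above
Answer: 6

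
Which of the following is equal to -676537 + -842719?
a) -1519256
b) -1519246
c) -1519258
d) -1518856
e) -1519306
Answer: a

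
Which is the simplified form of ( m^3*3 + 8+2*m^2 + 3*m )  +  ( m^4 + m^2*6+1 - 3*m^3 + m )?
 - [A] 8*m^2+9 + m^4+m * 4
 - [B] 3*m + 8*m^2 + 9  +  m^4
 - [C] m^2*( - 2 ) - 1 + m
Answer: A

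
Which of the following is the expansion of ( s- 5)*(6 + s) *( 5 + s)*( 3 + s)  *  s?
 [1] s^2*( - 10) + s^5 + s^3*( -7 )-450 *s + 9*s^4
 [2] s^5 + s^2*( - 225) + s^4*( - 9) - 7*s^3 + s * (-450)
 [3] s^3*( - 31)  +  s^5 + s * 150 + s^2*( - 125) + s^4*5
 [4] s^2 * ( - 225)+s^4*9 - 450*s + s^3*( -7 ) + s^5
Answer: 4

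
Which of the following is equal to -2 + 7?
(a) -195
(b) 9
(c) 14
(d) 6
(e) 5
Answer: e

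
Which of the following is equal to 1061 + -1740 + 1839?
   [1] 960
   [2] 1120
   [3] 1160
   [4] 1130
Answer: 3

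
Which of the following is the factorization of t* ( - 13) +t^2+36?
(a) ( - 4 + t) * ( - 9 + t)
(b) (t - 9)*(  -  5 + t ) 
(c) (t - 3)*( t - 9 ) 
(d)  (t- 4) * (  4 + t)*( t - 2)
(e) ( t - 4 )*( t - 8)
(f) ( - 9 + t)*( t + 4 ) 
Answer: a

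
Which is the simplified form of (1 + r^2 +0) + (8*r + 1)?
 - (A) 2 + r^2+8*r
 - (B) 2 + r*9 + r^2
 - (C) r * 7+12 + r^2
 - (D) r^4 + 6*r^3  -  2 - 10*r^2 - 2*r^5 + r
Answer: A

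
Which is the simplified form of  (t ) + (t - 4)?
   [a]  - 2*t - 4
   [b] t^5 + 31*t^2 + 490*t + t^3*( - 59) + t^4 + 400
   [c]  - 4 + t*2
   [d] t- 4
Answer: c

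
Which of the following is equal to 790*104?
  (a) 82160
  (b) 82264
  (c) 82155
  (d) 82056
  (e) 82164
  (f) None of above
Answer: a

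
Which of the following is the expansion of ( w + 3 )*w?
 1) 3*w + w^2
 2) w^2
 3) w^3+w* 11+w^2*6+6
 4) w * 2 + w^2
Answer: 1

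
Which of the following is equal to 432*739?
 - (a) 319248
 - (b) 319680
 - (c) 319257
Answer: a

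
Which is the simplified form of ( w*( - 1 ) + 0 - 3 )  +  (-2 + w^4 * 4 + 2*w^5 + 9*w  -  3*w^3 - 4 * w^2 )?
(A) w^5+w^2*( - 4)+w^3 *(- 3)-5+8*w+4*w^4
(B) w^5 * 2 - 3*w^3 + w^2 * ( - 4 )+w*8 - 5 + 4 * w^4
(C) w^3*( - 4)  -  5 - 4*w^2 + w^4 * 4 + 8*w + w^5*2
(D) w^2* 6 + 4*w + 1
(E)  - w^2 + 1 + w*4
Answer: B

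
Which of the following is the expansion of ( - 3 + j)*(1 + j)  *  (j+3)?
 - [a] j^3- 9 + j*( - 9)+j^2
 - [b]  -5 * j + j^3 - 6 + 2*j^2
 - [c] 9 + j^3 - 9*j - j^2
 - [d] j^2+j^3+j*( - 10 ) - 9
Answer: a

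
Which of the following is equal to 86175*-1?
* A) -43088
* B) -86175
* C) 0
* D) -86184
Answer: B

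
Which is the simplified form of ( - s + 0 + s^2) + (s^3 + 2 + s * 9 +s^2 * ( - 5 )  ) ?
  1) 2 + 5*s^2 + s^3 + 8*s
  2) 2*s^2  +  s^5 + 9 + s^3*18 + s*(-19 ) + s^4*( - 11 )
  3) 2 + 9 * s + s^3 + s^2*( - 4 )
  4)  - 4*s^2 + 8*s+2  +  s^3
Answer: 4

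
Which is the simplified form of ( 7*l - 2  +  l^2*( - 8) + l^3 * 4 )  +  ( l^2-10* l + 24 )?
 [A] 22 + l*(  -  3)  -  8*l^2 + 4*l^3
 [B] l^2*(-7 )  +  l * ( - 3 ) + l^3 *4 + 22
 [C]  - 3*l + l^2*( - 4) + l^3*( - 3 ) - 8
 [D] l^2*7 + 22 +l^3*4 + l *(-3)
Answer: B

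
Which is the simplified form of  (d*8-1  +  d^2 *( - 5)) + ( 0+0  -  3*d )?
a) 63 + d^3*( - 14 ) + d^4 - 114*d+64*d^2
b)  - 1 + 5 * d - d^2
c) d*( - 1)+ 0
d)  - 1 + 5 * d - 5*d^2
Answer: d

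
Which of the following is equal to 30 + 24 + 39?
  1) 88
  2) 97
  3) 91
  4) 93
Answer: 4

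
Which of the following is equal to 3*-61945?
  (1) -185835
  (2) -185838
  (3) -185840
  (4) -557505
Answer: 1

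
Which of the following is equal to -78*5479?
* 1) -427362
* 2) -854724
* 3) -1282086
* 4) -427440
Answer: 1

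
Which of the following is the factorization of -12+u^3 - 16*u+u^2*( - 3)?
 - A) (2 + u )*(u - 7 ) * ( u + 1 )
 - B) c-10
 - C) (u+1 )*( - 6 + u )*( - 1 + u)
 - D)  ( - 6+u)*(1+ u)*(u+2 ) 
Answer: D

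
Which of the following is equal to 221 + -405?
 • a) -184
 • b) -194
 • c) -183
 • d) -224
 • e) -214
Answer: a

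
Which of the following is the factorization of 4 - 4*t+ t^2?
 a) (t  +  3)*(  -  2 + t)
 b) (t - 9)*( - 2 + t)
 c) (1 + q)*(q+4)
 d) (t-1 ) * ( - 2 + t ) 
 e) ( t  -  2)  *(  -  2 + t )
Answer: e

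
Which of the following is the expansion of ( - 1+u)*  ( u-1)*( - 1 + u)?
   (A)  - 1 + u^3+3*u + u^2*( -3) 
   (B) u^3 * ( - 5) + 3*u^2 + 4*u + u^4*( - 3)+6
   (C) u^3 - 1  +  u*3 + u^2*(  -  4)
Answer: A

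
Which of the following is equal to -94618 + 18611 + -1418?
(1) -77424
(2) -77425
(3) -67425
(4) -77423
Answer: 2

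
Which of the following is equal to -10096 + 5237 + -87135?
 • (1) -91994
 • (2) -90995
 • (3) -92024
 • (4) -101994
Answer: 1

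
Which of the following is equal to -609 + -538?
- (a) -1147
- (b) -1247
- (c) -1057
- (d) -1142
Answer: a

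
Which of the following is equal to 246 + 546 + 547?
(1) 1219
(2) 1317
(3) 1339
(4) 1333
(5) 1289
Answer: 3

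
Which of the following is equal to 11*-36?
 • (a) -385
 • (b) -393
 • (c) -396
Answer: c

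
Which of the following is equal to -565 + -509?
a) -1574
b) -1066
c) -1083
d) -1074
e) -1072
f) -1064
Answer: d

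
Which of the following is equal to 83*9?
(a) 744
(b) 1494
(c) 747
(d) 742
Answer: c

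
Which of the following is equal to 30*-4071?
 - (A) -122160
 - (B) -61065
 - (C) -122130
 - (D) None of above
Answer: C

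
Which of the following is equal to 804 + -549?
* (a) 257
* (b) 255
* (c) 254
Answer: b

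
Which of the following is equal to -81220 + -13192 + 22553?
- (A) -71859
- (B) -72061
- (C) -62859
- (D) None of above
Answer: A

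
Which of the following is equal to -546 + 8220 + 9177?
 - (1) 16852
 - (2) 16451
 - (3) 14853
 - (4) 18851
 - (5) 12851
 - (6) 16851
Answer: 6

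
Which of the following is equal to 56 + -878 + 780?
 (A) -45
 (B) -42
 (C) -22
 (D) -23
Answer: B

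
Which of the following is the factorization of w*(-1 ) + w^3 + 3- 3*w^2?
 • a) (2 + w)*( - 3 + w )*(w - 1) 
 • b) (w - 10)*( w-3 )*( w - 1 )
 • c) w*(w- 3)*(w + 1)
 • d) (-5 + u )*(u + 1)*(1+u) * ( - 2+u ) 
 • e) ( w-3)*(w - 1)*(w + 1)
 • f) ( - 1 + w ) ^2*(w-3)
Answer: e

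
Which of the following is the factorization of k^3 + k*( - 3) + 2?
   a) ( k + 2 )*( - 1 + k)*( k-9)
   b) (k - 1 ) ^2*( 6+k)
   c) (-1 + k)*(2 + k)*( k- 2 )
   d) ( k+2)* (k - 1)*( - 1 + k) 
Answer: d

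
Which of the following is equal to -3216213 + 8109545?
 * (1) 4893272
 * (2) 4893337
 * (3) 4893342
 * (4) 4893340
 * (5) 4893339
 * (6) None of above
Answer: 6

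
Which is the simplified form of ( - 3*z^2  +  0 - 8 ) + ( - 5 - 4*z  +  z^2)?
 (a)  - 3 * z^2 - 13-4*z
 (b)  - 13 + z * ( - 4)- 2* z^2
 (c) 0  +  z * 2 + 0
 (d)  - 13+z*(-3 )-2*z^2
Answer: b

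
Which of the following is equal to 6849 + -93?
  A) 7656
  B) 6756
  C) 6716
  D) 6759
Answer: B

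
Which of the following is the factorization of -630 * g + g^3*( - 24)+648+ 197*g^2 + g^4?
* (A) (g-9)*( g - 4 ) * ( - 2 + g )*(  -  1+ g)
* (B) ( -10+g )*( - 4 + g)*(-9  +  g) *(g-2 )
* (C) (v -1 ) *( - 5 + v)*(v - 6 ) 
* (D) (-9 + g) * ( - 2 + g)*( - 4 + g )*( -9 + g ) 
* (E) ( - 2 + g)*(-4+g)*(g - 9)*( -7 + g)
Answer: D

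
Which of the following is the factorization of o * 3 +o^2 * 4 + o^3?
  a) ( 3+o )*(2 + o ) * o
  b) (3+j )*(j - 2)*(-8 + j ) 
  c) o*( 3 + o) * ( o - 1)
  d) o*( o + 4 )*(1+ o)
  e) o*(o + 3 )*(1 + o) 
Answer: e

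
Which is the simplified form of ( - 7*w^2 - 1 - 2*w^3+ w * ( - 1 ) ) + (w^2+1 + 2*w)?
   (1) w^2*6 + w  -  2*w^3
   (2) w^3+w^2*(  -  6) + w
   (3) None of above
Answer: 3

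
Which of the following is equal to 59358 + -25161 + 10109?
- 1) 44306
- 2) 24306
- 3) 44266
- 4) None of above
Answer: 1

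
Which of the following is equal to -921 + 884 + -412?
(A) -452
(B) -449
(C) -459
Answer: B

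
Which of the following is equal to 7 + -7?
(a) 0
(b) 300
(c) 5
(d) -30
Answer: a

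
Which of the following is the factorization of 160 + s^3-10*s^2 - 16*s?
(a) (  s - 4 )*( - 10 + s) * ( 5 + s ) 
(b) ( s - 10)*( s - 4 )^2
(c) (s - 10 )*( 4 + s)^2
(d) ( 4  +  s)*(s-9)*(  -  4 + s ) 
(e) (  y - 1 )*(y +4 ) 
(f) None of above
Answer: f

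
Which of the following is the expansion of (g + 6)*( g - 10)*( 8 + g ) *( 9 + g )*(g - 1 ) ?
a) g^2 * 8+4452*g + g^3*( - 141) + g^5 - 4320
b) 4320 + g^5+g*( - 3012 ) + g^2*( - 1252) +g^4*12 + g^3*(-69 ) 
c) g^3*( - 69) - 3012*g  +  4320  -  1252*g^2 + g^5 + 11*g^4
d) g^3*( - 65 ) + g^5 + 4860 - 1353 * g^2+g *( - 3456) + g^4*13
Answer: b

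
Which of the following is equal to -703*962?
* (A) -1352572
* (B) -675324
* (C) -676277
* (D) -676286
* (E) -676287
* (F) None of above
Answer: D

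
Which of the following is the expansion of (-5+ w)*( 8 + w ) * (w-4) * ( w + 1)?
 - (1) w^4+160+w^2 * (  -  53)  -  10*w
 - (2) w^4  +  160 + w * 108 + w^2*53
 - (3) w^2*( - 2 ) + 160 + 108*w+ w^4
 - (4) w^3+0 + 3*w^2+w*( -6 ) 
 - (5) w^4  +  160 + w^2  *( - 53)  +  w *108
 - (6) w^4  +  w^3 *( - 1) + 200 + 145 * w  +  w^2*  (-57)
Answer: 5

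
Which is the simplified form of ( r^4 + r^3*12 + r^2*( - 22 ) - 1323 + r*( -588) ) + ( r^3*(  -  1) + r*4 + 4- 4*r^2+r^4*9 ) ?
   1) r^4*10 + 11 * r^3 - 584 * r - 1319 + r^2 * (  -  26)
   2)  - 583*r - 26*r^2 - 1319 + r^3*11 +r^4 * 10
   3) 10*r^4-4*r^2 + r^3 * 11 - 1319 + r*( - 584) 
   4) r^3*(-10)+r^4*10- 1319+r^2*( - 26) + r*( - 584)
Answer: 1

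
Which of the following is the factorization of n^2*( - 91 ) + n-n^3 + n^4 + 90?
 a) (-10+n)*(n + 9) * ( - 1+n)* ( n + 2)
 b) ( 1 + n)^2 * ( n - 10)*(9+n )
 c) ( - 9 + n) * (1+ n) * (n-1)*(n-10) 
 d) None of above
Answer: d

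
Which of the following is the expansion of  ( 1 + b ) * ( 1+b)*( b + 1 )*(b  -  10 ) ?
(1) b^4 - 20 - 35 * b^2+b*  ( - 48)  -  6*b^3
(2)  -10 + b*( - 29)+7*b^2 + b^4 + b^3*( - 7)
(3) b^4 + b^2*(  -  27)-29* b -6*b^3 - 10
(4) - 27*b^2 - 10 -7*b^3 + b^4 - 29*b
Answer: 4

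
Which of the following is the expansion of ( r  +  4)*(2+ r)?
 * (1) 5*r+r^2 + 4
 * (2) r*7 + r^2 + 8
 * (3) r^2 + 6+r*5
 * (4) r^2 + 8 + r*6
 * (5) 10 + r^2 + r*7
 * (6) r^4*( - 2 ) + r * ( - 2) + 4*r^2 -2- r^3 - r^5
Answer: 4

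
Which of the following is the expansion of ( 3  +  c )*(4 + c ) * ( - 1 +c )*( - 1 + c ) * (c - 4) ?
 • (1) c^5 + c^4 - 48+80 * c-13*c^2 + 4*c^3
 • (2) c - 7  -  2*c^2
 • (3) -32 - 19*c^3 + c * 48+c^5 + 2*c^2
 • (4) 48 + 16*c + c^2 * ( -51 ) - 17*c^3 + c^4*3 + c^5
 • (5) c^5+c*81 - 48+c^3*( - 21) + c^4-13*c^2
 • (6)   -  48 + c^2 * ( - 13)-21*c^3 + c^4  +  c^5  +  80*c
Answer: 6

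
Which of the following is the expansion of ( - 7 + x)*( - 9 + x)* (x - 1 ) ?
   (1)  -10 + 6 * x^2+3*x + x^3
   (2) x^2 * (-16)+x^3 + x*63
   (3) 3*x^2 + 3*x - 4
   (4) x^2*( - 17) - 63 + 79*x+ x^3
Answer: 4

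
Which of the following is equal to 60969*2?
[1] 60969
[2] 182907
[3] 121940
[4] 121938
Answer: 4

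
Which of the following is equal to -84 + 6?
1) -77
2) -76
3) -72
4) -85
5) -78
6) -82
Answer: 5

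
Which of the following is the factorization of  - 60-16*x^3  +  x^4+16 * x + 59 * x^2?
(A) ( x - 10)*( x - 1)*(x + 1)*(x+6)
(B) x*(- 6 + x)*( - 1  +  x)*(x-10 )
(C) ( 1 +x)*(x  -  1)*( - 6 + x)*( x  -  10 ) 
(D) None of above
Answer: C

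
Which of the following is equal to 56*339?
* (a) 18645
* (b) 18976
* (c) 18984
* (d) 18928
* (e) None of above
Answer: c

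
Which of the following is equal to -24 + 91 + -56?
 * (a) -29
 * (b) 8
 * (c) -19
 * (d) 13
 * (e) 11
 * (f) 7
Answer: e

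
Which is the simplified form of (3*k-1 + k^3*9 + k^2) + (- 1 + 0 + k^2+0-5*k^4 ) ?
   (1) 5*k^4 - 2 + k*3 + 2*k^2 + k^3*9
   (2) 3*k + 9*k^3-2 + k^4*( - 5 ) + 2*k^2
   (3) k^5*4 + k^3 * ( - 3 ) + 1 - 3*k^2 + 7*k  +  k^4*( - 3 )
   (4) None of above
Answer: 2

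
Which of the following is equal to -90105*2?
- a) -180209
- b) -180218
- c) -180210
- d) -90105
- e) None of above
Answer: c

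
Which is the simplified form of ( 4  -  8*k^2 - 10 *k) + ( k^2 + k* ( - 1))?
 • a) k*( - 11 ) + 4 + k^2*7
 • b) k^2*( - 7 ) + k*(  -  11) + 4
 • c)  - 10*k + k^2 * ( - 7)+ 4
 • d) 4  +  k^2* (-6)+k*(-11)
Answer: b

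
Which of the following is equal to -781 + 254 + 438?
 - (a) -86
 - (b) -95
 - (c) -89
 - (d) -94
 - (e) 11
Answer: c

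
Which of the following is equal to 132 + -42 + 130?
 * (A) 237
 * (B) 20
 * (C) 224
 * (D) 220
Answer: D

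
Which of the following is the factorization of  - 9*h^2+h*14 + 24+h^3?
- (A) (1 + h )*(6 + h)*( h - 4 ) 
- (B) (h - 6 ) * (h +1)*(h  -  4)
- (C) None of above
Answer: B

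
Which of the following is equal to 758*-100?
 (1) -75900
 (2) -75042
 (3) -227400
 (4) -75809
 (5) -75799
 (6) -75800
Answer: 6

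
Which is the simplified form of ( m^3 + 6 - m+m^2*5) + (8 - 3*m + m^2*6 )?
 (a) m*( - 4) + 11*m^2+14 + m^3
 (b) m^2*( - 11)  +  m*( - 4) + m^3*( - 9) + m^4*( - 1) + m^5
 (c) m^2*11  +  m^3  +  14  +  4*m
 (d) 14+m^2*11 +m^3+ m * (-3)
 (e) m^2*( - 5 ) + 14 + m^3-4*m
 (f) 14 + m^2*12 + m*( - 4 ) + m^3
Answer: a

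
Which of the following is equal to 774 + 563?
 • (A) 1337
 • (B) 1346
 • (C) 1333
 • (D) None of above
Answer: A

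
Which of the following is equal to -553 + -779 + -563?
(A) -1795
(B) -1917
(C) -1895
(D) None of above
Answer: C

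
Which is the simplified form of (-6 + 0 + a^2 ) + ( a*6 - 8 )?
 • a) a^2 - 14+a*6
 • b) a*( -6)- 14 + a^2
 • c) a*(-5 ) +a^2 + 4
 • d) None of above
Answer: a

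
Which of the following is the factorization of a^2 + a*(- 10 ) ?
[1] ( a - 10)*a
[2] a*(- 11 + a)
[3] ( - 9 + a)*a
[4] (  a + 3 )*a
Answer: 1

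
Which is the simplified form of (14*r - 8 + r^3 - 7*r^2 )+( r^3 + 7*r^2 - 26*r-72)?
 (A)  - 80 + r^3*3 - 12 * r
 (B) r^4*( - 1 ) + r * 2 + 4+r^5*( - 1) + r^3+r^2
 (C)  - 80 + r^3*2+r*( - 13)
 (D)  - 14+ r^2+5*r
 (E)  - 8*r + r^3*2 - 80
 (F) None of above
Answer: F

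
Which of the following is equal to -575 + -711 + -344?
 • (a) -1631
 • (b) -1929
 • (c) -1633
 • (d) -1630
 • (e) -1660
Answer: d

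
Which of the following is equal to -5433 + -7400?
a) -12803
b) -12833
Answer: b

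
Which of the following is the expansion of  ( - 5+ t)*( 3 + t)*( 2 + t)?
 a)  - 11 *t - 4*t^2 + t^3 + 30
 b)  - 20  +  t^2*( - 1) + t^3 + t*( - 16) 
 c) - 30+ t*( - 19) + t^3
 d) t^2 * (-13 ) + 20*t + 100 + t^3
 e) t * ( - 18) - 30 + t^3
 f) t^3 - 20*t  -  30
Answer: c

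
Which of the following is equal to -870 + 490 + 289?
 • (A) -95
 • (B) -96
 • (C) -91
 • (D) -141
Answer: C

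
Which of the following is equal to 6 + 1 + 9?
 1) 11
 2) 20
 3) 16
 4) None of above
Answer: 3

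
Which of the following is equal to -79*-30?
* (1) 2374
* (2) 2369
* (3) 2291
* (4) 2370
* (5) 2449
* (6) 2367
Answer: 4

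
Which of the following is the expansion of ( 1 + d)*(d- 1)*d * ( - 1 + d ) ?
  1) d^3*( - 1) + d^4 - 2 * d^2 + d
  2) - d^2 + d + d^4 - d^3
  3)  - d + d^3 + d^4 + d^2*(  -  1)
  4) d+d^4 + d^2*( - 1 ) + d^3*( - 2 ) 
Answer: 2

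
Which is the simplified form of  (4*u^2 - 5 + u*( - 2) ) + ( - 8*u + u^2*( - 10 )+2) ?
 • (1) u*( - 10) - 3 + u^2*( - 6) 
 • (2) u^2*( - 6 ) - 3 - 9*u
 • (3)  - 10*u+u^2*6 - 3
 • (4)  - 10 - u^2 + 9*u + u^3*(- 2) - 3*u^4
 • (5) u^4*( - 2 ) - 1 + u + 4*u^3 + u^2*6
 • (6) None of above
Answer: 1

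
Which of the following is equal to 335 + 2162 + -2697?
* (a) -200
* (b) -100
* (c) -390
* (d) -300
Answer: a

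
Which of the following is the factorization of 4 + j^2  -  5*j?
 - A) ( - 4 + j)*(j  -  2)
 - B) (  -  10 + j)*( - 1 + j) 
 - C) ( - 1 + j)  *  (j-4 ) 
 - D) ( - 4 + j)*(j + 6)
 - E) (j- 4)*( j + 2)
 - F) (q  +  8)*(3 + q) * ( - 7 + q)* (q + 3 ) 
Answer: C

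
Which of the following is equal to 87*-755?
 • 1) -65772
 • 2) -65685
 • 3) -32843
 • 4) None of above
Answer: 2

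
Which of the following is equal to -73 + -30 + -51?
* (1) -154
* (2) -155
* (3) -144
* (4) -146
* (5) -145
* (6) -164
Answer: 1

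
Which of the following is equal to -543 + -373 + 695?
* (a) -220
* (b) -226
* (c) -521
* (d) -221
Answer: d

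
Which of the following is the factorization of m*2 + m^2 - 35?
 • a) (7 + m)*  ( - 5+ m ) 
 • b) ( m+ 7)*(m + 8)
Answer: a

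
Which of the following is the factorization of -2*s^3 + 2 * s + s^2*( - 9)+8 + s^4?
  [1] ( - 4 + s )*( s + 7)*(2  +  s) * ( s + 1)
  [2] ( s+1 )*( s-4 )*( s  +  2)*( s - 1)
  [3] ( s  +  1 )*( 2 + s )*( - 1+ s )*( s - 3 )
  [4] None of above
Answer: 2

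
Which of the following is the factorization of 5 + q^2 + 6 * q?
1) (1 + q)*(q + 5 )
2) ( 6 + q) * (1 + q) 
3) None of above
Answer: 1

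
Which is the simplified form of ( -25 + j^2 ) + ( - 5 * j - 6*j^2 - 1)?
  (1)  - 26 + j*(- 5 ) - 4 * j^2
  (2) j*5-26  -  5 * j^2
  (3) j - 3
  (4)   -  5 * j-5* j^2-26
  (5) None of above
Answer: 4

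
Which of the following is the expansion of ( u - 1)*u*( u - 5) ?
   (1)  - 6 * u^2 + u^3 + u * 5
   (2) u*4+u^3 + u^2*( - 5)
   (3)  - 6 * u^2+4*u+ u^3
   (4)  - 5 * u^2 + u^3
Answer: 1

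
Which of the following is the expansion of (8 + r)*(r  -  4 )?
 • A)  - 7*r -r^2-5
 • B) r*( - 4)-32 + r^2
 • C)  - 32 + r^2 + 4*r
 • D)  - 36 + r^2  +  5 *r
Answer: C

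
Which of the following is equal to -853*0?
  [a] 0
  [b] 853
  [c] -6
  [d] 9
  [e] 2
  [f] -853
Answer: a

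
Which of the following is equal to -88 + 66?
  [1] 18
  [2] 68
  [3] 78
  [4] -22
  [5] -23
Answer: 4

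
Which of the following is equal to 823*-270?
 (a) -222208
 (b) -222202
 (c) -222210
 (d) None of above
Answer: c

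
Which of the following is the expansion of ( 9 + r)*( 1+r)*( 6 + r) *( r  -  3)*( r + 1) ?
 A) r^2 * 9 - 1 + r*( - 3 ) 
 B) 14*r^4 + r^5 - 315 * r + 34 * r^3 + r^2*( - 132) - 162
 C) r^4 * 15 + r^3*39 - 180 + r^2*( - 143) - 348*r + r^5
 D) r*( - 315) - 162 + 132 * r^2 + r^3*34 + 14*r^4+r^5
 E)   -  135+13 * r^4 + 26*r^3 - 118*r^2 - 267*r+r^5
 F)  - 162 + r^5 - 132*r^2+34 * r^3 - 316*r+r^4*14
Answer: B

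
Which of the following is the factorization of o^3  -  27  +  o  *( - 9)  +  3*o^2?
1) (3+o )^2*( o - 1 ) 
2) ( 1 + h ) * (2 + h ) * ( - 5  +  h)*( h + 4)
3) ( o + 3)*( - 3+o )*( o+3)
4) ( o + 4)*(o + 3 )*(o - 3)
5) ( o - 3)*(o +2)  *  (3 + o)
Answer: 3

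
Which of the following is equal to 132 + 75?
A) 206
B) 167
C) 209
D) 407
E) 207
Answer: E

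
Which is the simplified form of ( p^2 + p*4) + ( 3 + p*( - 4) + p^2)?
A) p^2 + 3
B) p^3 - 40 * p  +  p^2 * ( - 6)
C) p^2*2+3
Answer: C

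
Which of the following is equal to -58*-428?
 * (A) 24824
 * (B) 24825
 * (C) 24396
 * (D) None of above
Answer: A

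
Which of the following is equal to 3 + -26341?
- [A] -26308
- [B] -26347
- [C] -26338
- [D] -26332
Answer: C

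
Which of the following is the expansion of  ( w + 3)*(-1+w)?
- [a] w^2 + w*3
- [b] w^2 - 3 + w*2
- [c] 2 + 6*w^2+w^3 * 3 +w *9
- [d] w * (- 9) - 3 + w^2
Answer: b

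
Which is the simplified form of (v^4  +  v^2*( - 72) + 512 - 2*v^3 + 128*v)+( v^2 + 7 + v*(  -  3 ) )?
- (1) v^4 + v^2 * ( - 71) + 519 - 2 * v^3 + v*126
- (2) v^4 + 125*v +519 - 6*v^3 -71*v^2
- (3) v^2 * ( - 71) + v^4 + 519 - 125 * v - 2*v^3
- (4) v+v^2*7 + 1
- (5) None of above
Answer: 5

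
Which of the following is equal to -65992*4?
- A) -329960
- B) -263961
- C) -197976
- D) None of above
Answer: D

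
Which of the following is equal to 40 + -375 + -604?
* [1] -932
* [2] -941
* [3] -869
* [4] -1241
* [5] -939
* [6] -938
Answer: 5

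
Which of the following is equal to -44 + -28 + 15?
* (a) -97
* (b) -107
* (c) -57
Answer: c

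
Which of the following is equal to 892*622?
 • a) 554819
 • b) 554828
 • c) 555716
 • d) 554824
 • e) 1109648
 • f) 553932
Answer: d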